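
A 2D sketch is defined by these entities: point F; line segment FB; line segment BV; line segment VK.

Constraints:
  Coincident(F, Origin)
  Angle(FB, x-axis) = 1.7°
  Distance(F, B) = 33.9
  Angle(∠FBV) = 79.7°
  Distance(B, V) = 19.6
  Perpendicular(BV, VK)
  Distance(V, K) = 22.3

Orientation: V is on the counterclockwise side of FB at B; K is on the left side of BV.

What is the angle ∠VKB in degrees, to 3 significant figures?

41.3°

∠FBV = 79.7°, so BV runs at 1.7° + (180° − 79.7°) = 102° from the x-axis; with |BV| = 19.6, V = B + 19.6·(cos 102°, sin 102°) = (29.8, 20.2). The perpendicularity gives VK at right angles to BV; with |VK| = 22.3 on the left of BV, K = V + 22.3·(-0.978, -0.208) = (8.00, 15.5). Then cos ∠VKB = KV·KB / (|KV||KB|), giving 41.3°.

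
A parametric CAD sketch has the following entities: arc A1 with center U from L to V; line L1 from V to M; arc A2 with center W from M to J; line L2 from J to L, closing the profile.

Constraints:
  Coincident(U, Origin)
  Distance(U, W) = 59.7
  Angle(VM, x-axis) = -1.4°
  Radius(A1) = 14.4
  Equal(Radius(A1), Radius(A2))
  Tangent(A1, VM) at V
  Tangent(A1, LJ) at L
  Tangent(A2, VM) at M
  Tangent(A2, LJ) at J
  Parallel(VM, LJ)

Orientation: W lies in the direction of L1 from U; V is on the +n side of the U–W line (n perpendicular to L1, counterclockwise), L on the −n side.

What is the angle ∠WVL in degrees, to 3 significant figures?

76.4°

The slot axis is L1's direction at -1.4°, so u = (cos -1.4°, sin -1.4°) = (1.00, -0.0244) and n = (−sin -1.4°, cos -1.4°) = (0.0244, 1.00). U is at the origin and W lies 59.7 along u from U, so W = 59.7·u = (59.7, -1.46). Tangency of A1 to both parallel lines with radius 14.4 puts V and L at U ± 14.4·n: V = (0.352, 14.4), L = (-0.352, -14.4). Then cos ∠WVL = VW·VL / (|VW||VL|), giving 76.4°.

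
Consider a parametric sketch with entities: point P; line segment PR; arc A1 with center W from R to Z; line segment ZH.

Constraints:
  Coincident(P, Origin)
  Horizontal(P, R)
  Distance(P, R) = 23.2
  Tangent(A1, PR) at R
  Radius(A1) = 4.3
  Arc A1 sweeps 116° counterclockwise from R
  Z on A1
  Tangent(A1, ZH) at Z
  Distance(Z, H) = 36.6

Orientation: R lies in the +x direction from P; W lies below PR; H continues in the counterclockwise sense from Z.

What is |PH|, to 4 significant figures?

52.72

On A1, R sits at bearing 90° from W; a 116° counterclockwise sweep puts Z at bearing 206°, so Z = W + 4.3·(cos 206°, sin 206°) = (19.34, -6.185). Since A1 is tangent to ZH there, WZ ⟂ ZH, so ZH runs along (−sin 206°, cos 206°); with |ZH| = 36.6, H = (35.38, -39.08). Then |PH| = |H − P| = 52.72.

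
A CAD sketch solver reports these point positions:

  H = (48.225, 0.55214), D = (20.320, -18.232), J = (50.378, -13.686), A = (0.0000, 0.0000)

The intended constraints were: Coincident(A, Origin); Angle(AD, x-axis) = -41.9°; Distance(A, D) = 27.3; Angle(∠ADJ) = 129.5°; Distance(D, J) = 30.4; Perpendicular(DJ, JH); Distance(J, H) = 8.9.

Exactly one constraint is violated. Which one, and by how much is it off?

Distance(J, H) = 8.9 — off by 5.50.

A = (0.00, 0.00) ✓; AD at -41.90° ✓; |AD| = 27.30 ✓; ∠ADJ = 129.5° ✓; |DJ| = 30.40 ✓; ∠(DJ, JH) = 90.00° ✓; |JH| = 14.40 ✗.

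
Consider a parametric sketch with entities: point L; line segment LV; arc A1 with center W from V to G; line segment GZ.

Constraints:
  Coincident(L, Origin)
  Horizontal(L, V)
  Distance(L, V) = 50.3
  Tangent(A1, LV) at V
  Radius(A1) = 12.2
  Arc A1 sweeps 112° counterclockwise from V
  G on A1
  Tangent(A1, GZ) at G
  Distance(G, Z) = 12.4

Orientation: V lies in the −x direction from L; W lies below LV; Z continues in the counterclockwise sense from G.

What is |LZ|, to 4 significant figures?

63.59

On A1, V sits at bearing 90° from W; a 112° counterclockwise sweep puts G at bearing 202°, so G = W + 12.2·(cos 202°, sin 202°) = (-61.61, -16.77). Since A1 is tangent to GZ there, WG ⟂ GZ, so GZ runs along (−sin 202°, cos 202°); with |GZ| = 12.4, Z = (-56.97, -28.27). Then |LZ| = |Z − L| = 63.59.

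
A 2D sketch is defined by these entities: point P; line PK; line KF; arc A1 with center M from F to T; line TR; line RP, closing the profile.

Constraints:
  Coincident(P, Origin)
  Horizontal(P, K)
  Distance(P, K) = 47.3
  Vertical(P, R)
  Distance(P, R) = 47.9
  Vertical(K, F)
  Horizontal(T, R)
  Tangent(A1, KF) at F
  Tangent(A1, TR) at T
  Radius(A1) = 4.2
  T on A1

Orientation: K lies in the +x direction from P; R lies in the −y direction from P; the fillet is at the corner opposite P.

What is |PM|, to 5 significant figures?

61.378

P is at the origin; P and K share the same y with |PK| = 47.3 and K on the +x side, so K = (47.300, 0.0000). P and R share the same x with |PR| = 47.9 and R on the −y side, so R = (0.0000, -47.900). The virtual corner opposite P is at (47.300, -47.900). The tangent condition forces MF to be normal to KF and tangency of A1 to TR means the radius MT is perpendicular to TR, with radius 4.2, so the center M sits 4.2 in from both sides at M = (43.100, -43.700). Then |PM| = |M − P| = 61.378.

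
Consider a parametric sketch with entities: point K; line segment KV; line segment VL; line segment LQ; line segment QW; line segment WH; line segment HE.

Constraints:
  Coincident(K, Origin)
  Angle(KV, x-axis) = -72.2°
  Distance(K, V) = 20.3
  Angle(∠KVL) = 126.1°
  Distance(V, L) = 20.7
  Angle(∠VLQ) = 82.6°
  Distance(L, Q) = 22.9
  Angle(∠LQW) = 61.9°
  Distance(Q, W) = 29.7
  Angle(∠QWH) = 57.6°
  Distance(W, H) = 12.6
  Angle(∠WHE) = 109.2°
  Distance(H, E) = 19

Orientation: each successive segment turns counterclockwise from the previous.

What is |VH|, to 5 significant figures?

5.2951

K is at the origin; KV runs at -72.2° with length 20.3, so V = (6.2056, -19.328). ∠KVL = 126.1° gives VL at -18.300° from the x-axis; with |VL| = 20.7, L = (25.859, -25.828). ∠VLQ = 82.6° gives LQ at 79.100° from the x-axis; with |LQ| = 22.9, Q = (30.189, -3.3410). ∠LQW = 61.9° gives QW at -162.80° from the x-axis; with |QW| = 29.7, W = (1.8172, -12.124). ∠QWH = 57.6° gives WH at -40.400° from the x-axis; with |WH| = 12.6, H = (11.413, -20.290). Then |VH| = |H − V| = 5.2951.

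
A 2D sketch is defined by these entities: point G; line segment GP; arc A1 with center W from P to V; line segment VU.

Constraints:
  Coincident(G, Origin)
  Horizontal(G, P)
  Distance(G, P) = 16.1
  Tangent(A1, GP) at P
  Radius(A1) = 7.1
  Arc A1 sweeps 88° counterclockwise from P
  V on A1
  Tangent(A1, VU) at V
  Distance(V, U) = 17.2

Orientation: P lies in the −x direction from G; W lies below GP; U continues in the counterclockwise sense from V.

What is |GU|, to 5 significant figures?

33.827

G is at the origin; GP is horizontal with |GP| = 16.1 and P on the −x side, so P = (-16.100, 0.0000). Tangency of A1 to GP means the radius WP is perpendicular to GP, so W = P + (0, -7.1) = (-16.100, -7.1000). On A1, P sits at bearing 90° from W; an 88° counterclockwise sweep puts V at bearing 178°, so V = W + 7.1·(cos 178°, sin 178°) = (-23.196, -6.8522). A1 meets VU tangentially, so WV is at right angles to VU, so VU runs along (−sin 178°, cos 178°); with |VU| = 17.2, U = (-23.796, -24.042). Then |GU| = |U − G| = 33.827.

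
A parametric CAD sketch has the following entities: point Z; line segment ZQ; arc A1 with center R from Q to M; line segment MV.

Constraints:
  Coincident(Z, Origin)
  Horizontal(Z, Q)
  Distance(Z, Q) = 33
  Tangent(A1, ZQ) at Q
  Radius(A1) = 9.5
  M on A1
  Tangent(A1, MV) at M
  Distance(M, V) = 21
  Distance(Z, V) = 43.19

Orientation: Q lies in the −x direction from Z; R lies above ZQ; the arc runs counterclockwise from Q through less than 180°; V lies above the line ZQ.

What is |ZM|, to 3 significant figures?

26.5

Z is at the origin; ZQ is horizontal with |ZQ| = 33.0 and Q on the −x side, so Q = (-33.0, 0.00). The tangent condition forces RQ to be normal to ZQ, so R = Q + (0, 9.5) = (-33.0, 9.50). Since RM ⟂ MV (tangency), |RV| = √(9.5² + 21.0²) = 23.0 regardless of where M sits on A1. So V lies on both circle(Z, 43.19) and circle(R, 23.0); the above-ZQ intersection is V = (-28.8, 32.2). M is the foot of the tangent from V: M = (-23.8, 11.8).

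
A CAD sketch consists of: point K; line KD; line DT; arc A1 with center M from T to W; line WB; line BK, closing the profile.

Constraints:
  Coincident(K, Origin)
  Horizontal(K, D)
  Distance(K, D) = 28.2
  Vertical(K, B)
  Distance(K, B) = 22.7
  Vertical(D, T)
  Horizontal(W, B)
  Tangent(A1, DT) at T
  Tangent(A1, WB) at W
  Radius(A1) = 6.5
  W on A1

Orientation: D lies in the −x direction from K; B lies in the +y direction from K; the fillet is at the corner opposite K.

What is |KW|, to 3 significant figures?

31.4

K is at the origin; KD is horizontal with |KD| = 28.2 and D on the −x side, so D = (-28.2, 0.00). K and B share the same x with |KB| = 22.7 and B on the +y side, so B = (0.00, 22.7). The virtual corner opposite K is at (-28.2, 22.7). Since A1 is tangent to DT there, MT ⟂ DT and the tangent condition forces MW to be normal to WB, with radius 6.5, so the center M sits 6.5 in from both sides at M = (-21.7, 16.2). That places the tangent points at T = (-28.2, 16.2) on DT and W = (-21.7, 22.7) on WB. Then |KW| = |W − K| = 31.4.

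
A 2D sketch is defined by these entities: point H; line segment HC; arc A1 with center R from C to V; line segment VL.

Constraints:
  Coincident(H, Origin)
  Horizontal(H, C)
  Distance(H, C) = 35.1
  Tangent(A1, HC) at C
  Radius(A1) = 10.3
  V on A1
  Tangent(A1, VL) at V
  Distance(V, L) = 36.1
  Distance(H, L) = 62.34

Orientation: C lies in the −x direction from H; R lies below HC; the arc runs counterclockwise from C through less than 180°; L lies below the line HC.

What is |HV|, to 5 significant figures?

46.790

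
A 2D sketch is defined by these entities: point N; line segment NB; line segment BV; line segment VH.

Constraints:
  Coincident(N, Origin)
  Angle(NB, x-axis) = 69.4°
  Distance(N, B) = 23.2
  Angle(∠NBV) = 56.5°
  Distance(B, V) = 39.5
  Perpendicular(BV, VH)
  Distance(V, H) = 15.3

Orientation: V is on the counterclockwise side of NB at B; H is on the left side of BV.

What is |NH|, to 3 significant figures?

27.0

N is at the origin; NB runs at 69.4° with length 23.2, so B = 23.2·(cos 69.4°, sin 69.4°) = (8.16, 21.7). ∠NBV = 56.5°, so BV runs at 69.4° + (180° − 56.5°) = 193° from the x-axis; with |BV| = 39.5, V = B + 39.5·(cos 193°, sin 193°) = (-30.3, 12.9). BV is perpendicular to VH; with |VH| = 15.3 on the left of BV, H = V + 15.3·(0.223, -0.975) = (-26.9, -2.02). Then |NH| = |H − N| = 27.0.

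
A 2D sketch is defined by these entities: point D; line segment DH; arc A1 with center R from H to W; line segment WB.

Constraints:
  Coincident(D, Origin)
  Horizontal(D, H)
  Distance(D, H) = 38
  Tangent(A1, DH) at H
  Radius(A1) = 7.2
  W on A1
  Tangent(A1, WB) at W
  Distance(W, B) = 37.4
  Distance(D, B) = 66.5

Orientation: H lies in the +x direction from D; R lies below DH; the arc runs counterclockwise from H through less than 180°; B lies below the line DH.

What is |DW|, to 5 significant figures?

33.572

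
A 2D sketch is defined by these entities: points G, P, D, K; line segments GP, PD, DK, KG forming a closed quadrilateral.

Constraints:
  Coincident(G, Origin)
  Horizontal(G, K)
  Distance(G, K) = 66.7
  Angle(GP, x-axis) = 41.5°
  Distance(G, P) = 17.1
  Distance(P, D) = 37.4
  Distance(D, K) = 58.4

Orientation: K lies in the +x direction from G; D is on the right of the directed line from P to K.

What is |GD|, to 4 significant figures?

29.76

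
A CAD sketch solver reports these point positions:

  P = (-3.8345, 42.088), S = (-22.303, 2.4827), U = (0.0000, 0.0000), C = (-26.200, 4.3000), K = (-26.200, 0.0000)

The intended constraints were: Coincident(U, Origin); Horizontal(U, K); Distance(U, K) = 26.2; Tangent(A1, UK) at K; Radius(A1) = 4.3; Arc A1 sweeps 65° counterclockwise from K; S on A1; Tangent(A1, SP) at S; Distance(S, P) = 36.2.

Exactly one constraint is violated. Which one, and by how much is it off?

Distance(S, P) = 36.2 — off by 7.50.

U = (0.00, 0.00) ✓; U.y = 0.00, K.y = 0.00 ✓; |UK| = 26.20 ✓; ∠(CK, KU) = 90.00° ✓; |CK| = 4.300 ✓; bearing(C→S) − bearing(C→K) = 65.00° ✓; |CS| = 4.300 ✓; ∠(CS, SP) = 90.00° ✓; |SP| = 43.70 ✗.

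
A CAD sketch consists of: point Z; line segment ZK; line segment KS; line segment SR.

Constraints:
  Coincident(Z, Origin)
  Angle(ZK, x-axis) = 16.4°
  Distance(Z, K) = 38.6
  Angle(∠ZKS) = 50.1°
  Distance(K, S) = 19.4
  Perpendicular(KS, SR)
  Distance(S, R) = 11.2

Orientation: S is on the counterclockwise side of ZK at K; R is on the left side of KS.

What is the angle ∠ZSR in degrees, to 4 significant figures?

10.26°

Z is at the origin; ZK runs at 16.4° with length 38.6, so K = 38.6·(cos 16.4°, sin 16.4°) = (37.03, 10.90). ∠ZKS = 50.1°, so KS runs at 16.4° + (180° − 50.1°) = 146.3° from the x-axis; with |KS| = 19.4, S = K + 19.4·(cos 146.3°, sin 146.3°) = (20.89, 21.66). KS ⟂ SR; with |SR| = 11.2 on the left of KS, R = S + 11.2·(-0.5548, -0.8320) = (14.68, 12.34). Then cos ∠ZSR = SZ·SR / (|SZ||SR|), giving 10.26°.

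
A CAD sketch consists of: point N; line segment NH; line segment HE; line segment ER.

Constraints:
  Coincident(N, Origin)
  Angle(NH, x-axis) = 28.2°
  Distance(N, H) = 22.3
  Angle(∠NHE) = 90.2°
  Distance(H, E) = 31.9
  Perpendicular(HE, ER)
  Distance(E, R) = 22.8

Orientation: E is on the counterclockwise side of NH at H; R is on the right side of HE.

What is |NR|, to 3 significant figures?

55.3

N is at the origin; NH runs at 28.2° with length 22.3, so H = 22.3·(cos 28.2°, sin 28.2°) = (19.7, 10.5). ∠NHE = 90.2°, so HE runs at 28.2° + (180° − 90.2°) = 118° from the x-axis; with |HE| = 31.9, E = H + 31.9·(cos 118°, sin 118°) = (4.68, 38.7). HE is perpendicular to ER; with |ER| = 22.8 on the right of HE, R = E + 22.8·(0.883, 0.469) = (24.8, 49.4). Then |NR| = |R − N| = 55.3.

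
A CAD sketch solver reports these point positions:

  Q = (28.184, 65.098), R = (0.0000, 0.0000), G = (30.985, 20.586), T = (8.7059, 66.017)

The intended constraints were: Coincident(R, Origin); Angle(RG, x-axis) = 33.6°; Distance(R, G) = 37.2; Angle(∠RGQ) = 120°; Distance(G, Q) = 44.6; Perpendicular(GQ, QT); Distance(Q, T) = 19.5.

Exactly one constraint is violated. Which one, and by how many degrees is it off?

Perpendicular(GQ, QT) — off by 6.30°.

R = (0.00, 0.00) ✓; RG at 33.60° ✓; |RG| = 37.20 ✓; ∠RGQ = 120.0° ✓; |GQ| = 44.60 ✓; ∠(GQ, QT) = 83.70° ✗; |QT| = 19.50 ✓.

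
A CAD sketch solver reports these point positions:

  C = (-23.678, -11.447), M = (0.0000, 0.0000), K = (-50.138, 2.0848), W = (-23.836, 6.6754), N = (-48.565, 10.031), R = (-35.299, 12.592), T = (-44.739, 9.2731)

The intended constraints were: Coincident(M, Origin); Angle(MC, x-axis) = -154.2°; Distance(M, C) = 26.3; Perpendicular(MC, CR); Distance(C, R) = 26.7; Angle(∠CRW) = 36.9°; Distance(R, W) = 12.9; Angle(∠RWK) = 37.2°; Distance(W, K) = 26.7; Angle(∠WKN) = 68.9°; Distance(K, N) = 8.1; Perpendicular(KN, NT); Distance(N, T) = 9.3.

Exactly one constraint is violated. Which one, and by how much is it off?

Distance(N, T) = 9.3 — off by 5.40.

M = (0.00, 0.00) ✓; MC at -154.2° ✓; |MC| = 26.30 ✓; ∠(MC, CR) = 90.00° ✓; |CR| = 26.70 ✓; ∠CRW = 36.90° ✓; |RW| = 12.90 ✓; ∠RWK = 37.20° ✓; |WK| = 26.70 ✓; ∠WKN = 68.90° ✓; |KN| = 8.100 ✓; ∠(KN, NT) = 90.01° ✓; |NT| = 3.900 ✗.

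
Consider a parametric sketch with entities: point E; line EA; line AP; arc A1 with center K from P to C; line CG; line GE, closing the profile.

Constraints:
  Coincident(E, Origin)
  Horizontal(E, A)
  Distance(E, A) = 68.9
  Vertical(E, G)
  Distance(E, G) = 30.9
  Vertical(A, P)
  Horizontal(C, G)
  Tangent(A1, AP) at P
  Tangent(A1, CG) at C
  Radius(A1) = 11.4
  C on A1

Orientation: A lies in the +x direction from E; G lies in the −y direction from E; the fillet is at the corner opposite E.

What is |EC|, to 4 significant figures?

65.28

The virtual corner opposite E is at (68.90, -30.90). Tangency of A1 to AP means the radius KP is perpendicular to AP and A1 meets CG tangentially, so KC is at right angles to CG, with radius 11.4, so the center K sits 11.4 in from both sides at K = (57.50, -19.50). That places the tangent points at P = (68.90, -19.50) on AP and C = (57.50, -30.90) on CG. Then |EC| = |C − E| = 65.28.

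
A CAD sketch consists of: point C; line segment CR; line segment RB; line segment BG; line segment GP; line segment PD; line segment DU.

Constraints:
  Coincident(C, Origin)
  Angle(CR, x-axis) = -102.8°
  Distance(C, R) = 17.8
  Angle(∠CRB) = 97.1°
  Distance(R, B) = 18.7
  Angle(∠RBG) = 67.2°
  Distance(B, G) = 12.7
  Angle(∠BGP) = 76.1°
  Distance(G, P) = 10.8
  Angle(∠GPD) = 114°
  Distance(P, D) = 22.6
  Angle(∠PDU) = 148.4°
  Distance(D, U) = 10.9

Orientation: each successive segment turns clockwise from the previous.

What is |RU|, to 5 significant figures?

30.302

C is at the origin; CR runs at -102.8° with length 17.8, so R = (-3.9436, -17.358). ∠CRB = 97.1° gives RB at 174.30° from the x-axis; with |RB| = 18.7, B = (-22.551, -15.500). ∠RBG = 67.2° gives BG at 61.500° from the x-axis; with |BG| = 12.7, G = (-16.491, -4.3394). ∠BGP = 76.1° gives GP at -42.400° from the x-axis; with |GP| = 10.8, P = (-8.5159, -11.622). ∠GPD = 114.0° gives PD at -108.40° from the x-axis; with |PD| = 22.6, D = (-15.650, -33.066). ∠PDU = 148.4° gives DU at -140.00° from the x-axis; with |DU| = 10.9, U = (-23.999, -40.073). Then |RU| = |U − R| = 30.302.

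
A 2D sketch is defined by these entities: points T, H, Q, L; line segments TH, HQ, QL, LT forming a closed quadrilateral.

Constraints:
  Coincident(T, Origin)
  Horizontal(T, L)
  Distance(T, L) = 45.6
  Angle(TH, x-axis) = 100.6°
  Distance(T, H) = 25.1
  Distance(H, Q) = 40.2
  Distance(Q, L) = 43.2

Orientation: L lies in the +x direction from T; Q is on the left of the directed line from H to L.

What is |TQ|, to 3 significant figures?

52.1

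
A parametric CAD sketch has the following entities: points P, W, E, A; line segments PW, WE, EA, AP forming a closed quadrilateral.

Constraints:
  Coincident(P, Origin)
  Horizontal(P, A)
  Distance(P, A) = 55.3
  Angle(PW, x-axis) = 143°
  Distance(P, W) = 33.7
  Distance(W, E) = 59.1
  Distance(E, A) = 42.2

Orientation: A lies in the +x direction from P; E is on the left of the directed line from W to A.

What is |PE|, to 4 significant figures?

45.82

Checks: |WE| = 59.10 ✓; |EA| = 42.20 ✓.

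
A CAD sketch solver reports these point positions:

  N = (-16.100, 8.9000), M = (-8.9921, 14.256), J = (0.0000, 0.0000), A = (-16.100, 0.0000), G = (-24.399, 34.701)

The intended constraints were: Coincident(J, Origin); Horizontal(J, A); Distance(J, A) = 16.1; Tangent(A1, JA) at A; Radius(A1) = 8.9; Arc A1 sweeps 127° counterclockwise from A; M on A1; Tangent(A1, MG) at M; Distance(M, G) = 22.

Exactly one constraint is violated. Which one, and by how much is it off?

Distance(M, G) = 22 — off by 3.60.

J = (0.00, 0.00) ✓; J.y = 0.00, A.y = 0.00 ✓; |JA| = 16.10 ✓; ∠(NA, AJ) = 90.00° ✓; |NA| = 8.900 ✓; bearing(N→M) − bearing(N→A) = 127.0° ✓; |NM| = 8.900 ✓; ∠(NM, MG) = 90.00° ✓; |MG| = 25.60 ✗.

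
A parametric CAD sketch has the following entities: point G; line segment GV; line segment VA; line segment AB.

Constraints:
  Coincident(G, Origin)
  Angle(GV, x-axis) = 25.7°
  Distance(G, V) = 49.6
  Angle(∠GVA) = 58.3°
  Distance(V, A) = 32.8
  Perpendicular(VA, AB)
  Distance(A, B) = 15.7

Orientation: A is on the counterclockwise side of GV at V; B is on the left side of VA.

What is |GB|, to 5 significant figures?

27.343

∠GVA = 58.3°, so VA runs at 25.7° + (180° − 58.3°) = 147.40° from the x-axis; with |VA| = 32.8, A = V + 32.8·(cos 147.40°, sin 147.40°) = (17.061, 39.181). The perpendicularity gives AB at right angles to VA; with |AB| = 15.7 on the left of VA, B = A + 15.7·(-0.53877, -0.84245) = (8.6023, 25.955). Then |GB| = |B − G| = 27.343.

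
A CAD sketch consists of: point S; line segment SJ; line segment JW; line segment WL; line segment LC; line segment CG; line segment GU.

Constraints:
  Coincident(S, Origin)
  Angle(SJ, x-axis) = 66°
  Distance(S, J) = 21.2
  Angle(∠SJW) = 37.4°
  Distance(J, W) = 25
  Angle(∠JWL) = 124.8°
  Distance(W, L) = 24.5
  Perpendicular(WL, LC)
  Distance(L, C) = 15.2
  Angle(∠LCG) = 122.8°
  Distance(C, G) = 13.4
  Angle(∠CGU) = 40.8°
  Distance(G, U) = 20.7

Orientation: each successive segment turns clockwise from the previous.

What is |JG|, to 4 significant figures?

27.57

S is at the origin; SJ runs at 66.0° with length 21.2, so J = (8.623, 19.37). ∠SJW = 37.4° gives JW at -76.60° from the x-axis; with |JW| = 25.0, W = (14.42, -4.952). ∠JWL = 124.8° gives WL at -131.8° from the x-axis; with |WL| = 24.5, L = (-1.914, -23.22). The perpendicularity gives LC at right angles to WL, so LC runs at 138.2°; with |LC| = 15.2, C = (-13.24, -13.09). ∠LCG = 122.8° gives CG at 81.00° from the x-axis; with |CG| = 13.4, G = (-11.15, 0.1499). Then |JG| = |G − J| = 27.57.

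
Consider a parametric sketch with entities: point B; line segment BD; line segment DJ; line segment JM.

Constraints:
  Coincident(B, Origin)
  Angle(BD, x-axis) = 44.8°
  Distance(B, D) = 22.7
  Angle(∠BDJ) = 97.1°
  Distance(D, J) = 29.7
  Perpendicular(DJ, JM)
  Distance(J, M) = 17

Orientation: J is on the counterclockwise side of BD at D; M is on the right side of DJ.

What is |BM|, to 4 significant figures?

51.18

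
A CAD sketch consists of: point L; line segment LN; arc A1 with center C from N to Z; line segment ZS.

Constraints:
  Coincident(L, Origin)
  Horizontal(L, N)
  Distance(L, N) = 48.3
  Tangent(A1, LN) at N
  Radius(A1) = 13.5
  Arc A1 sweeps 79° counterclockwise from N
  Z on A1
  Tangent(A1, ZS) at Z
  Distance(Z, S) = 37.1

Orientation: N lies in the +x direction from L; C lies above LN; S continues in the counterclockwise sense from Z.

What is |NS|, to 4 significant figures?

51.52

L is at the origin; LN is horizontal with |LN| = 48.3 and N on the +x side, so N = (48.30, 0.000). A1 meets LN tangentially, so CN is at right angles to LN, so C = N + (0, 13.5) = (48.30, 13.50). On A1, N sits at bearing -90° from C; a 79° counterclockwise sweep puts Z at bearing -11°, so Z = C + 13.5·(cos -11°, sin -11°) = (61.55, 10.92). Tangency of A1 to ZS means the radius CZ is perpendicular to ZS, so ZS runs along (−sin -11°, cos -11°); with |ZS| = 37.1, S = (68.63, 47.34). Then |NS| = |S − N| = 51.52.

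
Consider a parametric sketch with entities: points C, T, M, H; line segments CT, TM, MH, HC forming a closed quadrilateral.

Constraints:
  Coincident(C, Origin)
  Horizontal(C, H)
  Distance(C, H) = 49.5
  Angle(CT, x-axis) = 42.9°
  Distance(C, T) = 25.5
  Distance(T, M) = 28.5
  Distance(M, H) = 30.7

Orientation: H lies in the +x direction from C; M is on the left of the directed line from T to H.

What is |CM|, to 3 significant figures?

53.5

Checks: |TM| = 28.50 ✓; |MH| = 30.70 ✓.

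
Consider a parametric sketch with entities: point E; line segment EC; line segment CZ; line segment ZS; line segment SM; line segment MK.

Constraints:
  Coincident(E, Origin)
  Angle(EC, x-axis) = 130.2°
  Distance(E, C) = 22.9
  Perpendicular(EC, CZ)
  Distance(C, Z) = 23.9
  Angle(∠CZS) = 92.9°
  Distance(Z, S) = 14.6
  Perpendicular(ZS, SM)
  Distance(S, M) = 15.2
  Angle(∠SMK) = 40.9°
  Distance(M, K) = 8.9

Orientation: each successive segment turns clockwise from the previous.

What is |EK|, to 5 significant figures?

20.981

E is at the origin; EC runs at 130.2° with length 22.9, so C = (-14.781, 17.491). EC ⟂ CZ, so CZ runs at 40.200°; with |CZ| = 23.9, Z = (3.4737, 32.917). ∠CZS = 92.9° gives ZS at -46.900° from the x-axis; with |ZS| = 14.6, S = (13.450, 22.257). The perpendicularity gives SM at right angles to ZS, so SM runs at -136.90°; with |SM| = 15.2, M = (2.3511, 11.871). ∠SMK = 40.9° gives MK at 84.000° from the x-axis; with |MK| = 8.9, K = (3.2814, 20.722). Then |EK| = |K − E| = 20.981.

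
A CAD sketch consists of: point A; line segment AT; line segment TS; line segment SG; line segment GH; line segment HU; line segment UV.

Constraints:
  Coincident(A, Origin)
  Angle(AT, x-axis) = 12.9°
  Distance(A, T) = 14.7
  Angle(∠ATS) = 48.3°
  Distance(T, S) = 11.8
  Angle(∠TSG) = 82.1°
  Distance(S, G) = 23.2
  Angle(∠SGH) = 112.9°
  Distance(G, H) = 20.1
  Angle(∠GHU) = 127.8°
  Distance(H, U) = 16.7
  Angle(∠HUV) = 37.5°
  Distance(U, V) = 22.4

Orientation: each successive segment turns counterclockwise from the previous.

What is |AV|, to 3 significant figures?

13.4

A is at the origin; AT runs at 12.9° with length 14.7, so T = (14.3, 3.28). ∠ATS = 48.3° gives TS at 145° from the x-axis; with |TS| = 11.8, S = (4.71, 10.1). ∠TSG = 82.1° gives SG at -118° from the x-axis; with |SG| = 23.2, G = (-6.00, -10.5). ∠SGH = 112.9° gives GH at -50.4° from the x-axis; with |GH| = 20.1, H = (6.81, -25.9). ∠GHU = 127.8° gives HU at 1.80° from the x-axis; with |HU| = 16.7, U = (23.5, -25.4). ∠HUV = 37.5° gives UV at 144° from the x-axis; with |UV| = 22.4, V = (5.31, -12.4). Then |AV| = |V − A| = 13.4.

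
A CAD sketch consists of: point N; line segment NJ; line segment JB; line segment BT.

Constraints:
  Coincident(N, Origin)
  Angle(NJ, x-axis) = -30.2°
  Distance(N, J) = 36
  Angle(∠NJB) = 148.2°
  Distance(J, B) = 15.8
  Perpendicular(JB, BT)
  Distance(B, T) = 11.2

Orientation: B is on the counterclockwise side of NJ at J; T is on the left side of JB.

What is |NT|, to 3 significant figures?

47.0

N is at the origin; NJ runs at -30.2° with length 36.0, so J = 36.0·(cos -30.2°, sin -30.2°) = (31.1, -18.1). ∠NJB = 148.2°, so JB runs at -30.2° + (180° − 148.2°) = 1.60° from the x-axis; with |JB| = 15.8, B = J + 15.8·(cos 1.60°, sin 1.60°) = (46.9, -17.7). The perpendicularity gives BT at right angles to JB; with |BT| = 11.2 on the left of JB, T = B + 11.2·(-0.0279, 1.00) = (46.6, -6.47). Then |NT| = |T − N| = 47.0.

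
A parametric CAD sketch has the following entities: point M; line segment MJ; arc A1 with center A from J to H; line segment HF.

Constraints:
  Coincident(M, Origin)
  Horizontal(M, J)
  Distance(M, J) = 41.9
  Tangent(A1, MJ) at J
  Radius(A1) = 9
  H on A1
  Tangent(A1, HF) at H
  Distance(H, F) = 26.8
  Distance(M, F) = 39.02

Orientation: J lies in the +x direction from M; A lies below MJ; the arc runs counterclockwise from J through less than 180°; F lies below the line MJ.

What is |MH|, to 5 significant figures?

33.989

Checks: M.y = 0.00, J.y = 0.00 ✓; |AH| = 9.000 ✓; ∠(AH, HF) = 90.00° ✓; |HF| = 26.80 ✓; |MF| = 39.02 ✓.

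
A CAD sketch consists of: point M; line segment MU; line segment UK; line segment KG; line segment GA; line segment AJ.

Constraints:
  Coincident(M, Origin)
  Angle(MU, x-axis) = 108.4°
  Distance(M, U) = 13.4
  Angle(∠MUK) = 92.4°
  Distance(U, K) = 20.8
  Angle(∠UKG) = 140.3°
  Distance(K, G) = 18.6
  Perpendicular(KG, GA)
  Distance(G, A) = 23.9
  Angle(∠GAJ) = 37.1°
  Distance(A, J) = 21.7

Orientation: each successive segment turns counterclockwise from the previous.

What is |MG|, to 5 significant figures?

35.704

∠MUK = 92.4° gives UK at -164.00° from the x-axis; with |UK| = 20.8, K = (-24.224, 6.9817). ∠UKG = 140.3° gives KG at -124.30° from the x-axis; with |KG| = 18.6, G = (-34.706, -8.3837). Then |MG| = |G − M| = 35.704.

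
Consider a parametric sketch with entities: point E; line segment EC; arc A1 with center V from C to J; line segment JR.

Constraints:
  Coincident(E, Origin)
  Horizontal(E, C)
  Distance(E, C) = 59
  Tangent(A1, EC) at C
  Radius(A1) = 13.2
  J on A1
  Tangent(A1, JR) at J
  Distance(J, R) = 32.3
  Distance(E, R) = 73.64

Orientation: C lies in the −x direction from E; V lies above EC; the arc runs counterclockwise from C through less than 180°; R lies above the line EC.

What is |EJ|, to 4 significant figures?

49.43

E is at the origin; E and C share the same y with |EC| = 59.0 and C on the −x side, so C = (-59.00, 0.000). A1 meets EC tangentially, so VC is at right angles to EC, so V = C + (0, 13.2) = (-59.00, 13.20). Since VJ ⟂ JR (tangency), |VR| = √(13.2² + 32.3²) = 34.89 regardless of where J sits on A1. So R lies on both circle(E, 73.64) and circle(V, 34.89); the above-EC intersection is R = (-55.89, 47.95). J is the foot of the tangent from R: J = (-46.38, 17.08).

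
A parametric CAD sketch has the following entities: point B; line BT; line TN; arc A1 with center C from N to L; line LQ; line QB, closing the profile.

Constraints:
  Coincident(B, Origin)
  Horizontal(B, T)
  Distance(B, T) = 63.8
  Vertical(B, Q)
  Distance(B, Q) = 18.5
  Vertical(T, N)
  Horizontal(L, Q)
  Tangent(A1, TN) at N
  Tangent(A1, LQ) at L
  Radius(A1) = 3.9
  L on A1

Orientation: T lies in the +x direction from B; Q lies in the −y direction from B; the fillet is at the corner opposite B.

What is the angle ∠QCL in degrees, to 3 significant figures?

86.3°

B is at the origin; B and T share the same y with |BT| = 63.8 and T on the +x side, so T = (63.8, 0.00). B and Q share the same x with |BQ| = 18.5 and Q on the −y side, so Q = (0.00, -18.5). The virtual corner opposite B is at (63.8, -18.5). A1 meets TN tangentially, so CN is at right angles to TN and tangency of A1 to LQ means the radius CL is perpendicular to LQ, with radius 3.9, so the center C sits 3.9 in from both sides at C = (59.9, -14.6). That places the tangent points at N = (63.8, -14.6) on TN and L = (59.9, -18.5) on LQ. Then cos ∠QCL = CQ·CL / (|CQ||CL|), giving 86.3°.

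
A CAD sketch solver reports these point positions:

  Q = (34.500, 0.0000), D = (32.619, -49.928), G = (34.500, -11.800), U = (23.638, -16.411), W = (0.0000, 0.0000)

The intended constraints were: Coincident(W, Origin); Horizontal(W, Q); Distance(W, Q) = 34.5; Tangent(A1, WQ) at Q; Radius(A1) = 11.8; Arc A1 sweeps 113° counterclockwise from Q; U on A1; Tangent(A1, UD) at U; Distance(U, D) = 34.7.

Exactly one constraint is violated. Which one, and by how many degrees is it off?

Tangent(A1, UD) at U — off by 8.00°.

W = (0.00, 0.00) ✓; W.y = 0.00, Q.y = 0.00 ✓; |WQ| = 34.50 ✓; ∠(GQ, QW) = 90.00° ✓; |GQ| = 11.80 ✓; bearing(G→U) − bearing(G→Q) = 113.0° ✓; |GU| = 11.80 ✓; ∠(GU, UD) = 98.00° ✗; |UD| = 34.70 ✓.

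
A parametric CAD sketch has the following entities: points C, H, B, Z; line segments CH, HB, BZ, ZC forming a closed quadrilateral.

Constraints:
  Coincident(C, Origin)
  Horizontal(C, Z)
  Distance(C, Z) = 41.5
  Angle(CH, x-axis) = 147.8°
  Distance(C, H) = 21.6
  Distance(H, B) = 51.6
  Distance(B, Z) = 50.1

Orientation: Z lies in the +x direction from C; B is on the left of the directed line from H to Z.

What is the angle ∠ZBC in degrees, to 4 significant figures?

49.02°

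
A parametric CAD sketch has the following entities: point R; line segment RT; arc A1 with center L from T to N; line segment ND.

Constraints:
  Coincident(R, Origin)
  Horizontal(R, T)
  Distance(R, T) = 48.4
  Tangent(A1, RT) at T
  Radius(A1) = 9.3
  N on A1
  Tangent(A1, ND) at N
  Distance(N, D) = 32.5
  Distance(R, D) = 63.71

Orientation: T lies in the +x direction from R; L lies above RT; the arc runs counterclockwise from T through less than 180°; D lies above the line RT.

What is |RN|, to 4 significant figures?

58.52

R is at the origin; RT is horizontal with |RT| = 48.4 and T on the +x side, so T = (48.40, 0.000). The tangent condition forces LT to be normal to RT, so L = T + (0, 9.3) = (48.40, 9.300). Since LN ⟂ ND (tangency), |LD| = √(9.3² + 32.5²) = 33.80 regardless of where N sits on A1. So D lies on both circle(R, 63.71) and circle(L, 33.80); the above-RT intersection is D = (46.94, 43.07). N is the foot of the tangent from D: N = (57.22, 12.24).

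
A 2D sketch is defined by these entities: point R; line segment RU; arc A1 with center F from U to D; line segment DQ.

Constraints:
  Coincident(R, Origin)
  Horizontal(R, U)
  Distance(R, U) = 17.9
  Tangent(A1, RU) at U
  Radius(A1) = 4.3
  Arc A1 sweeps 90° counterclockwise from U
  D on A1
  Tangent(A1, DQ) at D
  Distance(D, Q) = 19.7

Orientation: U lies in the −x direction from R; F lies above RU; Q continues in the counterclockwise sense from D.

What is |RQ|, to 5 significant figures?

27.586

On A1, U sits at bearing -90° from F; a 90° counterclockwise sweep puts D at bearing 0°, so D = F + 4.3·(cos 0°, sin 0°) = (-13.600, 4.3000). The tangent condition forces FD to be normal to DQ, so DQ runs along (−sin 0°, cos 0°); with |DQ| = 19.7, Q = (-13.600, 24.000). Then |RQ| = |Q − R| = 27.586.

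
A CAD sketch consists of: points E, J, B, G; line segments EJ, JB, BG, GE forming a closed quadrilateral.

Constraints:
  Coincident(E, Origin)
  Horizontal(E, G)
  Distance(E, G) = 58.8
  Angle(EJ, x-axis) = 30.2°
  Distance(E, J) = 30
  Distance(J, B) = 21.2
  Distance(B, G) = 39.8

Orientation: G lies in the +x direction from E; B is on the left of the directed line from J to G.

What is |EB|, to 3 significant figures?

49.7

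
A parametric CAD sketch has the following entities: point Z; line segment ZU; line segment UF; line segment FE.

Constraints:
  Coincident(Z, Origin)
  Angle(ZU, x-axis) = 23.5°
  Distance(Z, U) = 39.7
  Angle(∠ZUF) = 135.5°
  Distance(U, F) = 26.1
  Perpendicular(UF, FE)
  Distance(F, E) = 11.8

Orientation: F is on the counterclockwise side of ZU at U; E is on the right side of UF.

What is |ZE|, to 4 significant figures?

67.32

Z is at the origin; ZU runs at 23.5° with length 39.7, so U = 39.7·(cos 23.5°, sin 23.5°) = (36.41, 15.83). ∠ZUF = 135.5°, so UF runs at 23.5° + (180° − 135.5°) = 68.00° from the x-axis; with |UF| = 26.1, F = U + 26.1·(cos 68.00°, sin 68.00°) = (46.18, 40.03). The perpendicularity gives FE at right angles to UF; with |FE| = 11.8 on the right of UF, E = F + 11.8·(0.9272, -0.3746) = (57.13, 35.61). Then |ZE| = |E − Z| = 67.32.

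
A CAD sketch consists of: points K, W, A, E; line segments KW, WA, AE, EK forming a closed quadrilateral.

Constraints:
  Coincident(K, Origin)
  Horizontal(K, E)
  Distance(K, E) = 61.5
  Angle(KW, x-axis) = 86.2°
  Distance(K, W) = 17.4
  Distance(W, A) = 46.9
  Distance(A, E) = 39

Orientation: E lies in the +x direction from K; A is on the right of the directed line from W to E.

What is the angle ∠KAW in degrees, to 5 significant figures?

18.280°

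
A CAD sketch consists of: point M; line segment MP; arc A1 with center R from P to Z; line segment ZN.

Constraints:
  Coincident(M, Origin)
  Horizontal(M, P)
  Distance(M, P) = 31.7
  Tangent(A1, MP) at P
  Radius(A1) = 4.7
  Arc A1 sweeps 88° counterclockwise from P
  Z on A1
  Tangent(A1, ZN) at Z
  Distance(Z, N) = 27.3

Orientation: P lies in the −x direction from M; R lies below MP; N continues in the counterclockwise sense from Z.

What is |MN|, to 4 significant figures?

49.07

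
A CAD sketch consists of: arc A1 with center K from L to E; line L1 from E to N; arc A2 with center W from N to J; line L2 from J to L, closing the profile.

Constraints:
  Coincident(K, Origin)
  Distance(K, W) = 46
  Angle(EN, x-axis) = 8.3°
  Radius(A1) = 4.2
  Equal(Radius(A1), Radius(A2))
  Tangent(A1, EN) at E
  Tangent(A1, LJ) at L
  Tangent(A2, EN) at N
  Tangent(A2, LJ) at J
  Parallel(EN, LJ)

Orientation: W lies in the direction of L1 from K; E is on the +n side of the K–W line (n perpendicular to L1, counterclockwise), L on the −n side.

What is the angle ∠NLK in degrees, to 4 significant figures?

79.65°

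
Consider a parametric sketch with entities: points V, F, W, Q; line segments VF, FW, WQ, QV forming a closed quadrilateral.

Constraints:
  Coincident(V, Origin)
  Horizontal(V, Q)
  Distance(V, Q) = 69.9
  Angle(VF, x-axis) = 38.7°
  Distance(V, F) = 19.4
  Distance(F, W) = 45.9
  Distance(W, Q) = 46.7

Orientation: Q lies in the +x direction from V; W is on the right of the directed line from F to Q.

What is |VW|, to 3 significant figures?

45.1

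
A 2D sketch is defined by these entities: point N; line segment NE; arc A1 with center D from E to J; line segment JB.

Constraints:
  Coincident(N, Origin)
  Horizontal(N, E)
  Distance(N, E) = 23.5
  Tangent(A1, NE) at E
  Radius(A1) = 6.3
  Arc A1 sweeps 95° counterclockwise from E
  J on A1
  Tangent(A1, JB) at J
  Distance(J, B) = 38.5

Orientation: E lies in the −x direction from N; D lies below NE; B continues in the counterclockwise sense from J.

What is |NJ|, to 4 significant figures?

30.55

The tangent condition forces DE to be normal to NE, so D = E + (0, -6.3) = (-23.50, -6.300). On A1, E sits at bearing 90° from D; a 95° counterclockwise sweep puts J at bearing 185°, so J = D + 6.3·(cos 185°, sin 185°) = (-29.78, -6.849). Then |NJ| = |J − N| = 30.55.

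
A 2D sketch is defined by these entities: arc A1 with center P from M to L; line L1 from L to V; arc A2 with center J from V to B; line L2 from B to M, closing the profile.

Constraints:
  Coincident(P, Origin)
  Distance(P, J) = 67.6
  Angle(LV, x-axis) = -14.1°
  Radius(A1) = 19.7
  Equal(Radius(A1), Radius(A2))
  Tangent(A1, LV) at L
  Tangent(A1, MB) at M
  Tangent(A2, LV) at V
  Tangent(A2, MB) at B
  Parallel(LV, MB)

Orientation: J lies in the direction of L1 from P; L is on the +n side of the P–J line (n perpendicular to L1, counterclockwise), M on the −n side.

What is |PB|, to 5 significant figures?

70.412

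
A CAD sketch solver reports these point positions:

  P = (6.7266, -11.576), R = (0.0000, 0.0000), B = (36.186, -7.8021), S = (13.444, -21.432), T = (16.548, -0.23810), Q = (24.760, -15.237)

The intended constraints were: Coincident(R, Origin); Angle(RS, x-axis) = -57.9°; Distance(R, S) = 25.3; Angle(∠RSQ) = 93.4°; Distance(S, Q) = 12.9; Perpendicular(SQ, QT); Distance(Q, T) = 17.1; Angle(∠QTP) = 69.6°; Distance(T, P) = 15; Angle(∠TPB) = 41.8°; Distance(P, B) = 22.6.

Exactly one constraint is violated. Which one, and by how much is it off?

Distance(P, B) = 22.6 — off by 7.10.

R = (0.00, 0.00) ✓; RS at -57.90° ✓; |RS| = 25.30 ✓; ∠RSQ = 93.40° ✓; |SQ| = 12.90 ✓; ∠(SQ, QT) = 90.00° ✓; |QT| = 17.10 ✓; ∠QTP = 69.60° ✓; |TP| = 15.00 ✓; ∠TPB = 41.80° ✓; |PB| = 29.70 ✗.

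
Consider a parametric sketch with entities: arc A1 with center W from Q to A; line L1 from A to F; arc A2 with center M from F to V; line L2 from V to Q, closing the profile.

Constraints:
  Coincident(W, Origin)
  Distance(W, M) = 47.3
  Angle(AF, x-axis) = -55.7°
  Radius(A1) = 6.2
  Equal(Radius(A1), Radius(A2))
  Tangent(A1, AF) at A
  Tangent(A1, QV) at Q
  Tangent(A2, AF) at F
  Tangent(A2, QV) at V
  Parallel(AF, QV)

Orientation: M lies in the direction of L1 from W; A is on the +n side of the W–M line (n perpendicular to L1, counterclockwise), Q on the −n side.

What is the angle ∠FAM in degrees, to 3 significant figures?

7.47°

Tangency of A1 to both parallel lines with radius 6.2 puts A and Q at W ± 6.2·n: A = (5.12, 3.49), Q = (-5.12, -3.49). Equal radii place F and V the same way about M: F = M + 6.2·n = (31.8, -35.6), V = M − 6.2·n = (21.5, -42.6). Then cos ∠FAM = AF·AM / (|AF||AM|), giving 7.47°.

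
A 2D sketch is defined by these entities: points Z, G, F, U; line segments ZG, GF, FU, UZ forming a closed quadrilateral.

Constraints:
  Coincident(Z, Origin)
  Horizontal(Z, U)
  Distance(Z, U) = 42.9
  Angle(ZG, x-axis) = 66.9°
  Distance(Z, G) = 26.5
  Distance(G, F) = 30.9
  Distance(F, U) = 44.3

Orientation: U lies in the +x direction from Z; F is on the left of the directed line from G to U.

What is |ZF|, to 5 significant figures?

55.632

Checks: |GF| = 30.90 ✓; |FU| = 44.30 ✓.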